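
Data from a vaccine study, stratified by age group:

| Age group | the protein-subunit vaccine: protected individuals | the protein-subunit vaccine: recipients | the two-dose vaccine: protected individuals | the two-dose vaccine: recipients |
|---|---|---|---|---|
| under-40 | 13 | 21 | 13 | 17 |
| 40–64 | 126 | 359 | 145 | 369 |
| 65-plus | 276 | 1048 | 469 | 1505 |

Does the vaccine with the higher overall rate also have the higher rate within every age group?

Yes

Under-40: the protein-subunit vaccine 13/21 = 61.9%, the two-dose vaccine 13/17 = 76.5% → the two-dose vaccine
40–64: the protein-subunit vaccine 126/359 = 35.1%, the two-dose vaccine 145/369 = 39.3% → the two-dose vaccine
65-plus: the protein-subunit vaccine 276/1048 = 26.3%, the two-dose vaccine 469/1505 = 31.2% → the two-dose vaccine
Overall: the protein-subunit vaccine 415/1428 = 29.1%, the two-dose vaccine 627/1891 = 33.2% → the two-dose vaccine
The two-dose vaccine wins overall and in every age group — no reversal.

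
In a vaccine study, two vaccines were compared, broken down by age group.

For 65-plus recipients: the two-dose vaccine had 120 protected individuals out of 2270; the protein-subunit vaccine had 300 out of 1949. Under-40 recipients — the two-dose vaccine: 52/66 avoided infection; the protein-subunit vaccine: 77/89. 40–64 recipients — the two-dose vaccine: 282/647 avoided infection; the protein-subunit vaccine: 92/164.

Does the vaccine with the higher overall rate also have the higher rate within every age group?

65-plus: the two-dose vaccine 120/2270 = 5.3%, the protein-subunit vaccine 300/1949 = 15.4% → the protein-subunit vaccine
Under-40: the two-dose vaccine 52/66 = 78.8%, the protein-subunit vaccine 77/89 = 86.5% → the protein-subunit vaccine
40–64: the two-dose vaccine 282/647 = 43.6%, the protein-subunit vaccine 92/164 = 56.1% → the protein-subunit vaccine
Overall: the two-dose vaccine 454/2983 = 15.2%, the protein-subunit vaccine 469/2202 = 21.3% → the protein-subunit vaccine
The protein-subunit vaccine wins overall and in every age group — no reversal.

Yes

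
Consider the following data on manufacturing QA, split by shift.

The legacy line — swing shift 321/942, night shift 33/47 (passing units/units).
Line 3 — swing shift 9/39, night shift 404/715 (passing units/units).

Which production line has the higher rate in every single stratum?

the legacy line

Swing shift: the legacy line 321/942 = 34.1%, Line 3 9/39 = 23.1% → the legacy line
Night shift: the legacy line 33/47 = 70.2%, Line 3 404/715 = 56.5% → the legacy line
The legacy line has the higher rate in both groups.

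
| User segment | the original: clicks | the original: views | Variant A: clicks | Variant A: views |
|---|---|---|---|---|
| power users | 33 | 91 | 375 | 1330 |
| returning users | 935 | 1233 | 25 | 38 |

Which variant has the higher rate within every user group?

Power users: the original 33/91 = 36.3%, Variant A 375/1330 = 28.2% → the original
Returning users: the original 935/1233 = 75.8%, Variant A 25/38 = 65.8% → the original
The original has the higher rate in both groups.

the original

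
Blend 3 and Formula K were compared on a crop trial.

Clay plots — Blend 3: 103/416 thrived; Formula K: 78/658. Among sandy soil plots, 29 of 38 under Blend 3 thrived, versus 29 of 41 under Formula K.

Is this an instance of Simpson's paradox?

No

Clay: Blend 3 103/416 = 24.8%, Formula K 78/658 = 11.9% → Blend 3
Sandy soil: Blend 3 29/38 = 76.3%, Formula K 29/41 = 70.7% → Blend 3
Overall: Blend 3 132/454 = 29.1%, Formula K 107/699 = 15.3% → Blend 3
Blend 3 wins overall and in every soil group — no reversal.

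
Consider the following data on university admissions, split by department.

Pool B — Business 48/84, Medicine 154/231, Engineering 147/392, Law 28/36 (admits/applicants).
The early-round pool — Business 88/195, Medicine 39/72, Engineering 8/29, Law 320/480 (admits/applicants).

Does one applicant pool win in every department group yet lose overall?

Yes

Business: Pool B 48/84 = 57.1%, the early-round pool 88/195 = 45.1% → Pool B
Medicine: Pool B 154/231 = 66.7%, the early-round pool 39/72 = 54.2% → Pool B
Engineering: Pool B 147/392 = 37.5%, the early-round pool 8/29 = 27.6% → Pool B
Law: Pool B 28/36 = 77.8%, the early-round pool 320/480 = 66.7% → Pool B
Overall: Pool B 377/743 = 50.7%, the early-round pool 455/776 = 58.6% → the early-round pool
Pool B wins each department group but the early-round pool wins overall — the comparison reverses. Pool B's applicants skew toward Engineering, which has a lower base rate.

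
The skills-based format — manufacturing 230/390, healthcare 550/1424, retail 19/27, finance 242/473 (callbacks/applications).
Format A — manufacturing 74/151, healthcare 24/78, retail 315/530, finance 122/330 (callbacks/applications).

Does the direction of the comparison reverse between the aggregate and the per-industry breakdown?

Manufacturing: the skills-based format 230/390 = 59.0%, Format A 74/151 = 49.0% → the skills-based format
Healthcare: the skills-based format 550/1424 = 38.6%, Format A 24/78 = 30.8% → the skills-based format
Retail: the skills-based format 19/27 = 70.4%, Format A 315/530 = 59.4% → the skills-based format
Finance: the skills-based format 242/473 = 51.2%, Format A 122/330 = 37.0% → the skills-based format
Overall: the skills-based format 1041/2314 = 45.0%, Format A 535/1089 = 49.1% → Format A
The skills-based format wins each industry group but Format A wins overall — the comparison reverses. The skills-based format's applications skew toward healthcare, which has a lower base rate.

Yes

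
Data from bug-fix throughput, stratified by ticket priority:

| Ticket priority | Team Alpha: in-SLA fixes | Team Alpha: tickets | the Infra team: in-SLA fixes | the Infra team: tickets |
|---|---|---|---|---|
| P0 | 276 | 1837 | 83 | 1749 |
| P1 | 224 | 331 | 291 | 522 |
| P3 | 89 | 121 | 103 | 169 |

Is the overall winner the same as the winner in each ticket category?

P0: Team Alpha 276/1837 = 15.0%, the Infra team 83/1749 = 4.7% → Team Alpha
P1: Team Alpha 224/331 = 67.7%, the Infra team 291/522 = 55.7% → Team Alpha
P3: Team Alpha 89/121 = 73.6%, the Infra team 103/169 = 60.9% → Team Alpha
Overall: Team Alpha 589/2289 = 25.7%, the Infra team 477/2440 = 19.5% → Team Alpha
Team Alpha wins overall and in every ticket group — no reversal.

Yes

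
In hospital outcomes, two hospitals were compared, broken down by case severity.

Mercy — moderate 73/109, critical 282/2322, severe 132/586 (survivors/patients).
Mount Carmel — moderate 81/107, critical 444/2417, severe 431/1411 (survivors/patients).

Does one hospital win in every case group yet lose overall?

No

Moderate: Mercy 73/109 = 67.0%, Mount Carmel 81/107 = 75.7% → Mount Carmel
Critical: Mercy 282/2322 = 12.1%, Mount Carmel 444/2417 = 18.4% → Mount Carmel
Severe: Mercy 132/586 = 22.5%, Mount Carmel 431/1411 = 30.5% → Mount Carmel
Overall: Mercy 487/3017 = 16.1%, Mount Carmel 956/3935 = 24.3% → Mount Carmel
Mount Carmel wins overall and in every case group — no reversal.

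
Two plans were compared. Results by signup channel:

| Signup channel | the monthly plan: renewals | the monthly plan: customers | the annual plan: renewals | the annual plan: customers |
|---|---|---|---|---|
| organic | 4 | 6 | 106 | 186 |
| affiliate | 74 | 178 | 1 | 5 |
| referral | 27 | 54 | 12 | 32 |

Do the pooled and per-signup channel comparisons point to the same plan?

No

Organic: the monthly plan 4/6 = 66.7%, the annual plan 106/186 = 57.0% → the monthly plan
Affiliate: the monthly plan 74/178 = 41.6%, the annual plan 1/5 = 20.0% → the monthly plan
Referral: the monthly plan 27/54 = 50.0%, the annual plan 12/32 = 37.5% → the monthly plan
Overall: the monthly plan 105/238 = 44.1%, the annual plan 119/223 = 53.4% → the annual plan
The monthly plan wins each signup group but the annual plan wins overall — the comparison reverses. The monthly plan's customers skew toward affiliate, which has a lower base rate.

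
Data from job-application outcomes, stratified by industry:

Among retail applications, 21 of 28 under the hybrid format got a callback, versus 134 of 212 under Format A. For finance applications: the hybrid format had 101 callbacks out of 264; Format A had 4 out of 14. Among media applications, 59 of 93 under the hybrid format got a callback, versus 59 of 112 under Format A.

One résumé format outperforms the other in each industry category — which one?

Retail: the hybrid format 21/28 = 75.0%, Format A 134/212 = 63.2% → the hybrid format
Finance: the hybrid format 101/264 = 38.3%, Format A 4/14 = 28.6% → the hybrid format
Media: the hybrid format 59/93 = 63.4%, Format A 59/112 = 52.7% → the hybrid format
The hybrid format has the higher rate in all 3 groups.

the hybrid format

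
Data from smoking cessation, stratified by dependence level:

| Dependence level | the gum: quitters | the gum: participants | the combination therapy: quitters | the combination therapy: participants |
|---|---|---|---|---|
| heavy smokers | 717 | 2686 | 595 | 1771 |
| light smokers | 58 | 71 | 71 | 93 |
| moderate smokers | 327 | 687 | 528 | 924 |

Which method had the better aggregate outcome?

the combination therapy

Heavy smokers: the gum 717/2686 = 26.7%, the combination therapy 595/1771 = 33.6% → the combination therapy
Light smokers: the gum 58/71 = 81.7%, the combination therapy 71/93 = 76.3% → the gum
Moderate smokers: the gum 327/687 = 47.6%, the combination therapy 528/924 = 57.1% → the combination therapy
Overall: the gum 1102/3444 = 32.0%, the combination therapy 1194/2788 = 42.8% → the combination therapy
(Neither sweeps every dependence group, but the combination therapy has the higher pooled rate.)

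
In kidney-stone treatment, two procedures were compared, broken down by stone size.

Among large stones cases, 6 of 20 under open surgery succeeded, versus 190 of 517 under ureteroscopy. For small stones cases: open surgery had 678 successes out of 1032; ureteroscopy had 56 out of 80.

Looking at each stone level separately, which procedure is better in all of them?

Large stones: open surgery 6/20 = 30.0%, ureteroscopy 190/517 = 36.8% → ureteroscopy
Small stones: open surgery 678/1032 = 65.7%, ureteroscopy 56/80 = 70.0% → ureteroscopy
Ureteroscopy has the higher rate in both groups.

ureteroscopy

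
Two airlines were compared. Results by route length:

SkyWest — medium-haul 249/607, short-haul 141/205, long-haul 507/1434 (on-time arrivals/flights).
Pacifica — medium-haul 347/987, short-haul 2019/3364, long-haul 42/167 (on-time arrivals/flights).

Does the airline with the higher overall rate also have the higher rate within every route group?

No

Medium-haul: SkyWest 249/607 = 41.0%, Pacifica 347/987 = 35.2% → SkyWest
Short-haul: SkyWest 141/205 = 68.8%, Pacifica 2019/3364 = 60.0% → SkyWest
Long-haul: SkyWest 507/1434 = 35.4%, Pacifica 42/167 = 25.1% → SkyWest
Overall: SkyWest 897/2246 = 39.9%, Pacifica 2408/4518 = 53.3% → Pacifica
SkyWest wins each route group but Pacifica wins overall — the comparison reverses. SkyWest's flights skew toward long-haul, which has a lower base rate.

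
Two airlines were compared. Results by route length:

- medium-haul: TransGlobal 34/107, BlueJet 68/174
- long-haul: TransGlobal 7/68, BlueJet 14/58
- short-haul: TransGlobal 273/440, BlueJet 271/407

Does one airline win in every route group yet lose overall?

No

Medium-haul: TransGlobal 34/107 = 31.8%, BlueJet 68/174 = 39.1% → BlueJet
Long-haul: TransGlobal 7/68 = 10.3%, BlueJet 14/58 = 24.1% → BlueJet
Short-haul: TransGlobal 273/440 = 62.0%, BlueJet 271/407 = 66.6% → BlueJet
Overall: TransGlobal 314/615 = 51.1%, BlueJet 353/639 = 55.2% → BlueJet
BlueJet wins overall and in every route group — no reversal.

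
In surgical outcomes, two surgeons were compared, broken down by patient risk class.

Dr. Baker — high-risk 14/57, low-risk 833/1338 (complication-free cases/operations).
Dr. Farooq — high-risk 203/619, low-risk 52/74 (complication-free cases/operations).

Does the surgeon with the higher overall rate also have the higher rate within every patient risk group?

No

High-risk: Dr. Baker 14/57 = 24.6%, Dr. Farooq 203/619 = 32.8% → Dr. Farooq
Low-risk: Dr. Baker 833/1338 = 62.3%, Dr. Farooq 52/74 = 70.3% → Dr. Farooq
Overall: Dr. Baker 847/1395 = 60.7%, Dr. Farooq 255/693 = 36.8% → Dr. Baker
Dr. Farooq wins each patient risk group but Dr. Baker wins overall — the comparison reverses. Dr. Farooq's operations skew toward high-risk, which has a lower base rate.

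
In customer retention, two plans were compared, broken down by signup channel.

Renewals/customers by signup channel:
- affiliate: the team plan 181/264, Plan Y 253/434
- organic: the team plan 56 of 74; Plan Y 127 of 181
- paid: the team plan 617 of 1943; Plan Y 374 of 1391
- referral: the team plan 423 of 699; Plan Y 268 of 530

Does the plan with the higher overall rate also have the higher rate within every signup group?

Yes

Affiliate: the team plan 181/264 = 68.6%, Plan Y 253/434 = 58.3% → the team plan
Organic: the team plan 56/74 = 75.7%, Plan Y 127/181 = 70.2% → the team plan
Paid: the team plan 617/1943 = 31.8%, Plan Y 374/1391 = 26.9% → the team plan
Referral: the team plan 423/699 = 60.5%, Plan Y 268/530 = 50.6% → the team plan
Overall: the team plan 1277/2980 = 42.9%, Plan Y 1022/2536 = 40.3% → the team plan
The team plan wins overall and in every signup group — no reversal.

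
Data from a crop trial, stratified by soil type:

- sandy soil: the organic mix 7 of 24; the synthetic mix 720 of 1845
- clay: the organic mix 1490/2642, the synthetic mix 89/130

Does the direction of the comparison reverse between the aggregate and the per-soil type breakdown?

Yes

Sandy soil: the organic mix 7/24 = 29.2%, the synthetic mix 720/1845 = 39.0% → the synthetic mix
Clay: the organic mix 1490/2642 = 56.4%, the synthetic mix 89/130 = 68.5% → the synthetic mix
Overall: the organic mix 1497/2666 = 56.2%, the synthetic mix 809/1975 = 41.0% → the organic mix
The synthetic mix wins each soil group but the organic mix wins overall — the comparison reverses. The synthetic mix's plots skew toward sandy soil, which has a lower base rate.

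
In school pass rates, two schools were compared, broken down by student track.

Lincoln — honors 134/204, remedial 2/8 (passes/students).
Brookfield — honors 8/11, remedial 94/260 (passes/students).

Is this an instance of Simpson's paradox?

Honors: Lincoln 134/204 = 65.7%, Brookfield 8/11 = 72.7% → Brookfield
Remedial: Lincoln 2/8 = 25.0%, Brookfield 94/260 = 36.2% → Brookfield
Overall: Lincoln 136/212 = 64.2%, Brookfield 102/271 = 37.6% → Lincoln
Brookfield wins each student group but Lincoln wins overall — the comparison reverses. Brookfield's students skew toward remedial, which has a lower base rate.

Yes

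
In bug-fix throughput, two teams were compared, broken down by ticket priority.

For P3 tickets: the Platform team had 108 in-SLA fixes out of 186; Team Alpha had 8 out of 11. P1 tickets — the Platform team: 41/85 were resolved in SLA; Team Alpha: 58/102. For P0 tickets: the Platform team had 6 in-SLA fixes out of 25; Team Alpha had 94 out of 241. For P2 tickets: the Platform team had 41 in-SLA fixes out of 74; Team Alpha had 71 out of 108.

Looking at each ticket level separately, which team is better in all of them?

P3: the Platform team 108/186 = 58.1%, Team Alpha 8/11 = 72.7% → Team Alpha
P1: the Platform team 41/85 = 48.2%, Team Alpha 58/102 = 56.9% → Team Alpha
P0: the Platform team 6/25 = 24.0%, Team Alpha 94/241 = 39.0% → Team Alpha
P2: the Platform team 41/74 = 55.4%, Team Alpha 71/108 = 65.7% → Team Alpha
Team Alpha has the higher rate in all 4 groups.

Team Alpha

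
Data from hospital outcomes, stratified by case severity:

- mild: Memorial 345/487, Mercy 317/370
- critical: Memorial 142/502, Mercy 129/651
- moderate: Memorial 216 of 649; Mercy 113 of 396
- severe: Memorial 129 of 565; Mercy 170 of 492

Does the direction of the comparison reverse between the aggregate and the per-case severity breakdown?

No

Mild: Memorial 345/487 = 70.8%, Mercy 317/370 = 85.7% → Mercy
Critical: Memorial 142/502 = 28.3%, Mercy 129/651 = 19.8% → Memorial
Moderate: Memorial 216/649 = 33.3%, Mercy 113/396 = 28.5% → Memorial
Severe: Memorial 129/565 = 22.8%, Mercy 170/492 = 34.6% → Mercy
Overall: Memorial 832/2203 = 37.8%, Mercy 729/1909 = 38.2% → Mercy
Neither sweeps: Memorial wins 2 of 4 groups, Mercy wins 2. Mercy wins overall but not every group — no Simpson reversal.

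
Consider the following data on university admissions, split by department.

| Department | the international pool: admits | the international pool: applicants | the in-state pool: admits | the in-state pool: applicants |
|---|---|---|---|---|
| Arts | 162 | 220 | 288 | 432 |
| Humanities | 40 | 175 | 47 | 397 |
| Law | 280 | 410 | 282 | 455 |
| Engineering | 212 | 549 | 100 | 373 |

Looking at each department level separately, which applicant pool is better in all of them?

Arts: the international pool 162/220 = 73.6%, the in-state pool 288/432 = 66.7% → the international pool
Humanities: the international pool 40/175 = 22.9%, the in-state pool 47/397 = 11.8% → the international pool
Law: the international pool 280/410 = 68.3%, the in-state pool 282/455 = 62.0% → the international pool
Engineering: the international pool 212/549 = 38.6%, the in-state pool 100/373 = 26.8% → the international pool
The international pool has the higher rate in all 4 groups.

the international pool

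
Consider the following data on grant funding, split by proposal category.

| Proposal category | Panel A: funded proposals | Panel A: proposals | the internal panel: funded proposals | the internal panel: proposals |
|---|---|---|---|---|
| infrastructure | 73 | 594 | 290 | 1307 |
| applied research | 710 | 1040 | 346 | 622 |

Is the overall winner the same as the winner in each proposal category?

No

Infrastructure: Panel A 73/594 = 12.3%, the internal panel 290/1307 = 22.2% → the internal panel
Applied research: Panel A 710/1040 = 68.3%, the internal panel 346/622 = 55.6% → Panel A
Overall: Panel A 783/1634 = 47.9%, the internal panel 636/1929 = 33.0% → Panel A
Neither sweeps: Panel A wins 1 of 2 groups, the internal panel wins 1. Panel A wins overall but not every group — no Simpson reversal.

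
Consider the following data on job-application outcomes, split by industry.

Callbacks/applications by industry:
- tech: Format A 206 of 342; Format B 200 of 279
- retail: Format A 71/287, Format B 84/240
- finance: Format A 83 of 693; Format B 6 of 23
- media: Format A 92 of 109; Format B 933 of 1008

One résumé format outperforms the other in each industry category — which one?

Format B

Tech: Format A 206/342 = 60.2%, Format B 200/279 = 71.7% → Format B
Retail: Format A 71/287 = 24.7%, Format B 84/240 = 35.0% → Format B
Finance: Format A 83/693 = 12.0%, Format B 6/23 = 26.1% → Format B
Media: Format A 92/109 = 84.4%, Format B 933/1008 = 92.6% → Format B
Format B has the higher rate in all 4 groups.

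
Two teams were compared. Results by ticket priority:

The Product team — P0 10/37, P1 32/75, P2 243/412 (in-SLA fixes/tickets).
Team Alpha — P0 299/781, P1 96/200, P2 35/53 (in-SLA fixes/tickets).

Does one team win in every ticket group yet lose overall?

Yes

P0: the Product team 10/37 = 27.0%, Team Alpha 299/781 = 38.3% → Team Alpha
P1: the Product team 32/75 = 42.7%, Team Alpha 96/200 = 48.0% → Team Alpha
P2: the Product team 243/412 = 59.0%, Team Alpha 35/53 = 66.0% → Team Alpha
Overall: the Product team 285/524 = 54.4%, Team Alpha 430/1034 = 41.6% → the Product team
Team Alpha wins each ticket group but the Product team wins overall — the comparison reverses. Team Alpha's tickets skew toward P0, which has a lower base rate.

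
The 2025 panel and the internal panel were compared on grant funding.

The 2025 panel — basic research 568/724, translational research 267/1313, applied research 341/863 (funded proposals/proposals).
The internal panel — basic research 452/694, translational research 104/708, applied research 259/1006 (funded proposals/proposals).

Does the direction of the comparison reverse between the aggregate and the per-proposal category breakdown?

Basic research: the 2025 panel 568/724 = 78.5%, the internal panel 452/694 = 65.1% → the 2025 panel
Translational research: the 2025 panel 267/1313 = 20.3%, the internal panel 104/708 = 14.7% → the 2025 panel
Applied research: the 2025 panel 341/863 = 39.5%, the internal panel 259/1006 = 25.7% → the 2025 panel
Overall: the 2025 panel 1176/2900 = 40.6%, the internal panel 815/2408 = 33.8% → the 2025 panel
The 2025 panel wins overall and in every proposal group — no reversal.

No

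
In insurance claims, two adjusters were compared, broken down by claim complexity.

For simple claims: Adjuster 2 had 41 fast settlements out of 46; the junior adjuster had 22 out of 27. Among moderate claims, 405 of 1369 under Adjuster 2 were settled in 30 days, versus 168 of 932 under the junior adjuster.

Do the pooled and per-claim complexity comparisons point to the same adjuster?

Yes

Simple: Adjuster 2 41/46 = 89.1%, the junior adjuster 22/27 = 81.5% → Adjuster 2
Moderate: Adjuster 2 405/1369 = 29.6%, the junior adjuster 168/932 = 18.0% → Adjuster 2
Overall: Adjuster 2 446/1415 = 31.5%, the junior adjuster 190/959 = 19.8% → Adjuster 2
Adjuster 2 wins overall and in every claim group — no reversal.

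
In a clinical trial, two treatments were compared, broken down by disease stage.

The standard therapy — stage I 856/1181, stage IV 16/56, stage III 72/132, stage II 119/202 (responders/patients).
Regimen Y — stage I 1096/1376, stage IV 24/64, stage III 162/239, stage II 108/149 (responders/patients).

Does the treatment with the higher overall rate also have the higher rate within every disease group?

Yes

Stage I: the standard therapy 856/1181 = 72.5%, Regimen Y 1096/1376 = 79.7% → Regimen Y
Stage IV: the standard therapy 16/56 = 28.6%, Regimen Y 24/64 = 37.5% → Regimen Y
Stage III: the standard therapy 72/132 = 54.5%, Regimen Y 162/239 = 67.8% → Regimen Y
Stage II: the standard therapy 119/202 = 58.9%, Regimen Y 108/149 = 72.5% → Regimen Y
Overall: the standard therapy 1063/1571 = 67.7%, Regimen Y 1390/1828 = 76.0% → Regimen Y
Regimen Y wins overall and in every disease group — no reversal.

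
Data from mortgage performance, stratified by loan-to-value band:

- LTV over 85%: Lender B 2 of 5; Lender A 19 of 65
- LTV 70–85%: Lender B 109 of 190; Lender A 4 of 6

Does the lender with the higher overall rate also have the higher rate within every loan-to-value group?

No

LTV over 85%: Lender B 2/5 = 40.0%, Lender A 19/65 = 29.2% → Lender B
LTV 70–85%: Lender B 109/190 = 57.4%, Lender A 4/6 = 66.7% → Lender A
Overall: Lender B 111/195 = 56.9%, Lender A 23/71 = 32.4% → Lender B
Neither sweeps: Lender B wins 1 of 2 groups, Lender A wins 1. Lender B wins overall but not every group — no Simpson reversal.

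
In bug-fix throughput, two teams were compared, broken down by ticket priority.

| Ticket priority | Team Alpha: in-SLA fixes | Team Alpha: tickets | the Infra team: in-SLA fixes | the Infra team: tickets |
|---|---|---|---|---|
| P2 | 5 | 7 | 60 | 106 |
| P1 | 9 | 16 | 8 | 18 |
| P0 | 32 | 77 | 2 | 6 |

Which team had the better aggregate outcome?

P2: Team Alpha 5/7 = 71.4%, the Infra team 60/106 = 56.6% → Team Alpha
P1: Team Alpha 9/16 = 56.2%, the Infra team 8/18 = 44.4% → Team Alpha
P0: Team Alpha 32/77 = 41.6%, the Infra team 2/6 = 33.3% → Team Alpha
Overall: Team Alpha 46/100 = 46.0%, the Infra team 70/130 = 53.8% → the Infra team
(Team Alpha wins every ticket group but the Infra team wins overall — Team Alpha's tickets skew toward the low-rate P0 group.)

the Infra team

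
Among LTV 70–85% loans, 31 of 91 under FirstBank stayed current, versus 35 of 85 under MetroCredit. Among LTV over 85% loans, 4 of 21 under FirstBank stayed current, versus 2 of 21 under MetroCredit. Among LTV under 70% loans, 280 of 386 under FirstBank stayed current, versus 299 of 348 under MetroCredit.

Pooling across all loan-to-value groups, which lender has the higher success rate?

LTV 70–85%: FirstBank 31/91 = 34.1%, MetroCredit 35/85 = 41.2% → MetroCredit
LTV over 85%: FirstBank 4/21 = 19.0%, MetroCredit 2/21 = 9.5% → FirstBank
LTV under 70%: FirstBank 280/386 = 72.5%, MetroCredit 299/348 = 85.9% → MetroCredit
Overall: FirstBank 315/498 = 63.3%, MetroCredit 336/454 = 74.0% → MetroCredit
(Neither sweeps every loan-to-value group, but MetroCredit has the higher pooled rate.)

MetroCredit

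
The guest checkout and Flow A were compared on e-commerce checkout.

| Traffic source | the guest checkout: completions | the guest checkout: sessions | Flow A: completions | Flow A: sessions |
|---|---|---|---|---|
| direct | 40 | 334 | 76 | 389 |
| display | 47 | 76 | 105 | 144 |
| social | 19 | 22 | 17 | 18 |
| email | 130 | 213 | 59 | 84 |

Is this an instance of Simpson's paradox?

Direct: the guest checkout 40/334 = 12.0%, Flow A 76/389 = 19.5% → Flow A
Display: the guest checkout 47/76 = 61.8%, Flow A 105/144 = 72.9% → Flow A
Social: the guest checkout 19/22 = 86.4%, Flow A 17/18 = 94.4% → Flow A
Email: the guest checkout 130/213 = 61.0%, Flow A 59/84 = 70.2% → Flow A
Overall: the guest checkout 236/645 = 36.6%, Flow A 257/635 = 40.5% → Flow A
Flow A wins overall and in every traffic group — no reversal.

No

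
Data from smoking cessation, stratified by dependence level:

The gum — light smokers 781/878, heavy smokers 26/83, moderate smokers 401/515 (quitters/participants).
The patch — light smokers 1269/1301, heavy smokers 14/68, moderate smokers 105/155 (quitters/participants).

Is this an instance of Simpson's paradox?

No

Light smokers: the gum 781/878 = 89.0%, the patch 1269/1301 = 97.5% → the patch
Heavy smokers: the gum 26/83 = 31.3%, the patch 14/68 = 20.6% → the gum
Moderate smokers: the gum 401/515 = 77.9%, the patch 105/155 = 67.7% → the gum
Overall: the gum 1208/1476 = 81.8%, the patch 1388/1524 = 91.1% → the patch
Neither sweeps: the gum wins 2 of 3 groups, the patch wins 1. The patch wins overall but not every group — no Simpson reversal.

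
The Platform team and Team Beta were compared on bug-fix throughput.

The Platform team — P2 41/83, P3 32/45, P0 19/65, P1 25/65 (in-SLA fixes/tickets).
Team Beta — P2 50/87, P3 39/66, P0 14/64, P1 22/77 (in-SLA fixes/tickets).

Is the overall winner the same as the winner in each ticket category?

No

P2: the Platform team 41/83 = 49.4%, Team Beta 50/87 = 57.5% → Team Beta
P3: the Platform team 32/45 = 71.1%, Team Beta 39/66 = 59.1% → the Platform team
P0: the Platform team 19/65 = 29.2%, Team Beta 14/64 = 21.9% → the Platform team
P1: the Platform team 25/65 = 38.5%, Team Beta 22/77 = 28.6% → the Platform team
Overall: the Platform team 117/258 = 45.3%, Team Beta 125/294 = 42.5% → the Platform team
Neither sweeps: the Platform team wins 3 of 4 groups, Team Beta wins 1. The Platform team wins overall but not every group — no Simpson reversal.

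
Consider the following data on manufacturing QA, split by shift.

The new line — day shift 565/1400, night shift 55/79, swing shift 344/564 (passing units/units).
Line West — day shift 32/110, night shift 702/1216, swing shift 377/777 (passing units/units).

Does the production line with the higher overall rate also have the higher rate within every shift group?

Day shift: the new line 565/1400 = 40.4%, Line West 32/110 = 29.1% → the new line
Night shift: the new line 55/79 = 69.6%, Line West 702/1216 = 57.7% → the new line
Swing shift: the new line 344/564 = 61.0%, Line West 377/777 = 48.5% → the new line
Overall: the new line 964/2043 = 47.2%, Line West 1111/2103 = 52.8% → Line West
The new line wins each shift group but Line West wins overall — the comparison reverses. The new line's units skew toward day shift, which has a lower base rate.

No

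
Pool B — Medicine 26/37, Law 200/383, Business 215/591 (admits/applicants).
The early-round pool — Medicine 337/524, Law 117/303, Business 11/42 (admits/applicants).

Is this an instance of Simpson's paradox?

Medicine: Pool B 26/37 = 70.3%, the early-round pool 337/524 = 64.3% → Pool B
Law: Pool B 200/383 = 52.2%, the early-round pool 117/303 = 38.6% → Pool B
Business: Pool B 215/591 = 36.4%, the early-round pool 11/42 = 26.2% → Pool B
Overall: Pool B 441/1011 = 43.6%, the early-round pool 465/869 = 53.5% → the early-round pool
Pool B wins each department group but the early-round pool wins overall — the comparison reverses. Pool B's applicants skew toward Business, which has a lower base rate.

Yes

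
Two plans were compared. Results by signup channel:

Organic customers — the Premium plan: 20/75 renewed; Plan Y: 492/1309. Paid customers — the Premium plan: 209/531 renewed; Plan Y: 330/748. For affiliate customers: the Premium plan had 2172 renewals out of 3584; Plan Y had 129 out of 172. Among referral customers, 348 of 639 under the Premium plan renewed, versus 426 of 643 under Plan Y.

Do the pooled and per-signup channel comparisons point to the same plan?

No

Organic: the Premium plan 20/75 = 26.7%, Plan Y 492/1309 = 37.6% → Plan Y
Paid: the Premium plan 209/531 = 39.4%, Plan Y 330/748 = 44.1% → Plan Y
Affiliate: the Premium plan 2172/3584 = 60.6%, Plan Y 129/172 = 75.0% → Plan Y
Referral: the Premium plan 348/639 = 54.5%, Plan Y 426/643 = 66.3% → Plan Y
Overall: the Premium plan 2749/4829 = 56.9%, Plan Y 1377/2872 = 47.9% → the Premium plan
Plan Y wins each signup group but the Premium plan wins overall — the comparison reverses. Plan Y's customers skew toward organic, which has a lower base rate.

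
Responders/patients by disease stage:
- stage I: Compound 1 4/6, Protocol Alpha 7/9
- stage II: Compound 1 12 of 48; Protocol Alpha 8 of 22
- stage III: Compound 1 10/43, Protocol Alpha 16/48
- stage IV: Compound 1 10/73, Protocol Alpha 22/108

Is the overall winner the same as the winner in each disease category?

Yes

Stage I: Compound 1 4/6 = 66.7%, Protocol Alpha 7/9 = 77.8% → Protocol Alpha
Stage II: Compound 1 12/48 = 25.0%, Protocol Alpha 8/22 = 36.4% → Protocol Alpha
Stage III: Compound 1 10/43 = 23.3%, Protocol Alpha 16/48 = 33.3% → Protocol Alpha
Stage IV: Compound 1 10/73 = 13.7%, Protocol Alpha 22/108 = 20.4% → Protocol Alpha
Overall: Compound 1 36/170 = 21.2%, Protocol Alpha 53/187 = 28.3% → Protocol Alpha
Protocol Alpha wins overall and in every disease group — no reversal.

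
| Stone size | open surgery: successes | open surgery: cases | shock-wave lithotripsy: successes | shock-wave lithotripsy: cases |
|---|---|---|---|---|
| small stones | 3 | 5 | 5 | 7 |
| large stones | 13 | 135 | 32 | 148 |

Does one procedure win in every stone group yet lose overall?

No

Small stones: open surgery 3/5 = 60.0%, shock-wave lithotripsy 5/7 = 71.4% → shock-wave lithotripsy
Large stones: open surgery 13/135 = 9.6%, shock-wave lithotripsy 32/148 = 21.6% → shock-wave lithotripsy
Overall: open surgery 16/140 = 11.4%, shock-wave lithotripsy 37/155 = 23.9% → shock-wave lithotripsy
Shock-wave lithotripsy wins overall and in every stone group — no reversal.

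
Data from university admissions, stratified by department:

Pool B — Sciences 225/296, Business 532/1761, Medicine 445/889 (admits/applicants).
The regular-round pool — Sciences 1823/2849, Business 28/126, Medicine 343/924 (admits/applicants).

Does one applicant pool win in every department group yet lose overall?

Sciences: Pool B 225/296 = 76.0%, the regular-round pool 1823/2849 = 64.0% → Pool B
Business: Pool B 532/1761 = 30.2%, the regular-round pool 28/126 = 22.2% → Pool B
Medicine: Pool B 445/889 = 50.1%, the regular-round pool 343/924 = 37.1% → Pool B
Overall: Pool B 1202/2946 = 40.8%, the regular-round pool 2194/3899 = 56.3% → the regular-round pool
Pool B wins each department group but the regular-round pool wins overall — the comparison reverses. Pool B's applicants skew toward Business, which has a lower base rate.

Yes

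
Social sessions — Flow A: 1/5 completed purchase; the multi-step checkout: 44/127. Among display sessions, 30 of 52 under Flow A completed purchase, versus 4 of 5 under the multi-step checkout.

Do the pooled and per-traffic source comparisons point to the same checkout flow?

No

Social: Flow A 1/5 = 20.0%, the multi-step checkout 44/127 = 34.6% → the multi-step checkout
Display: Flow A 30/52 = 57.7%, the multi-step checkout 4/5 = 80.0% → the multi-step checkout
Overall: Flow A 31/57 = 54.4%, the multi-step checkout 48/132 = 36.4% → Flow A
The multi-step checkout wins each traffic group but Flow A wins overall — the comparison reverses. The multi-step checkout's sessions skew toward social, which has a lower base rate.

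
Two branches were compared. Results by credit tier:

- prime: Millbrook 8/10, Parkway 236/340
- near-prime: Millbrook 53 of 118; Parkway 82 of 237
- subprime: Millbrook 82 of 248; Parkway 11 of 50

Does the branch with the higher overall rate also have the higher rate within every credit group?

No

Prime: Millbrook 8/10 = 80.0%, Parkway 236/340 = 69.4% → Millbrook
Near-prime: Millbrook 53/118 = 44.9%, Parkway 82/237 = 34.6% → Millbrook
Subprime: Millbrook 82/248 = 33.1%, Parkway 11/50 = 22.0% → Millbrook
Overall: Millbrook 143/376 = 38.0%, Parkway 329/627 = 52.5% → Parkway
Millbrook wins each credit group but Parkway wins overall — the comparison reverses. Millbrook's applications skew toward subprime, which has a lower base rate.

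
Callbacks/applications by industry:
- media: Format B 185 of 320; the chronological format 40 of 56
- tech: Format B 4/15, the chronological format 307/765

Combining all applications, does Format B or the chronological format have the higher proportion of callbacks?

Media: Format B 185/320 = 57.8%, the chronological format 40/56 = 71.4% → the chronological format
Tech: Format B 4/15 = 26.7%, the chronological format 307/765 = 40.1% → the chronological format
Overall: Format B 189/335 = 56.4%, the chronological format 347/821 = 42.3% → Format B
(The chronological format wins every industry group but Format B wins overall — the chronological format's applications skew toward the low-rate tech group.)

Format B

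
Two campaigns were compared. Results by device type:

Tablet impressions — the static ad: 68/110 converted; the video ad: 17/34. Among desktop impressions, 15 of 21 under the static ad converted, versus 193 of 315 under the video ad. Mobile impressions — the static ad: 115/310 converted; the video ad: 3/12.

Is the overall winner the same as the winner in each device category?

Tablet: the static ad 68/110 = 61.8%, the video ad 17/34 = 50.0% → the static ad
Desktop: the static ad 15/21 = 71.4%, the video ad 193/315 = 61.3% → the static ad
Mobile: the static ad 115/310 = 37.1%, the video ad 3/12 = 25.0% → the static ad
Overall: the static ad 198/441 = 44.9%, the video ad 213/361 = 59.0% → the video ad
The static ad wins each device group but the video ad wins overall — the comparison reverses. The static ad's impressions skew toward mobile, which has a lower base rate.

No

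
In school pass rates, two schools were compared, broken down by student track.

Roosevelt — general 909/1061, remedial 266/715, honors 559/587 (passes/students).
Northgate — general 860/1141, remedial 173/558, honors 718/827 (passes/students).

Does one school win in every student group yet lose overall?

General: Roosevelt 909/1061 = 85.7%, Northgate 860/1141 = 75.4% → Roosevelt
Remedial: Roosevelt 266/715 = 37.2%, Northgate 173/558 = 31.0% → Roosevelt
Honors: Roosevelt 559/587 = 95.2%, Northgate 718/827 = 86.8% → Roosevelt
Overall: Roosevelt 1734/2363 = 73.4%, Northgate 1751/2526 = 69.3% → Roosevelt
Roosevelt wins overall and in every student group — no reversal.

No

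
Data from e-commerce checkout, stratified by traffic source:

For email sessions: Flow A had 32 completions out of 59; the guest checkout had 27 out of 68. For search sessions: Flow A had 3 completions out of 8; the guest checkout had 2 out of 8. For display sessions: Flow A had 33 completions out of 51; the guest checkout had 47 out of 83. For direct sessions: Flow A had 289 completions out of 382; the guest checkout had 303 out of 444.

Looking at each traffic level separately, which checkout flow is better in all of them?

Email: Flow A 32/59 = 54.2%, the guest checkout 27/68 = 39.7% → Flow A
Search: Flow A 3/8 = 37.5%, the guest checkout 2/8 = 25.0% → Flow A
Display: Flow A 33/51 = 64.7%, the guest checkout 47/83 = 56.6% → Flow A
Direct: Flow A 289/382 = 75.7%, the guest checkout 303/444 = 68.2% → Flow A
Flow A has the higher rate in all 4 groups.

Flow A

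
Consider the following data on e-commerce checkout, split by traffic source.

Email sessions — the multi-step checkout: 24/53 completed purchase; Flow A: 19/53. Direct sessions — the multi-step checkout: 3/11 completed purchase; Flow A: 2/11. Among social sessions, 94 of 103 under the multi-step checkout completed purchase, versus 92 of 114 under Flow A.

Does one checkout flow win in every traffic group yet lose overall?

No

Email: the multi-step checkout 24/53 = 45.3%, Flow A 19/53 = 35.8% → the multi-step checkout
Direct: the multi-step checkout 3/11 = 27.3%, Flow A 2/11 = 18.2% → the multi-step checkout
Social: the multi-step checkout 94/103 = 91.3%, Flow A 92/114 = 80.7% → the multi-step checkout
Overall: the multi-step checkout 121/167 = 72.5%, Flow A 113/178 = 63.5% → the multi-step checkout
The multi-step checkout wins overall and in every traffic group — no reversal.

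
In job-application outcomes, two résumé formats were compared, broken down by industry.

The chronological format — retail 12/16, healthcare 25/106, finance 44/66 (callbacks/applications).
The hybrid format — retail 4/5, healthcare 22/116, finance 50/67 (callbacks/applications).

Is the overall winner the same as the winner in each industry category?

Retail: the chronological format 12/16 = 75.0%, the hybrid format 4/5 = 80.0% → the hybrid format
Healthcare: the chronological format 25/106 = 23.6%, the hybrid format 22/116 = 19.0% → the chronological format
Finance: the chronological format 44/66 = 66.7%, the hybrid format 50/67 = 74.6% → the hybrid format
Overall: the chronological format 81/188 = 43.1%, the hybrid format 76/188 = 40.4% → the chronological format
Neither sweeps: the chronological format wins 1 of 3 groups, the hybrid format wins 2. The chronological format wins overall but not every group — no Simpson reversal.

No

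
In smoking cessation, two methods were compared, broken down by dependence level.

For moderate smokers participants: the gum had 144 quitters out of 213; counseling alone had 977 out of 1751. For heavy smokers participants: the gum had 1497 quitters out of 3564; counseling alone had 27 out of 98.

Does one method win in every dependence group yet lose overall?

Moderate smokers: the gum 144/213 = 67.6%, counseling alone 977/1751 = 55.8% → the gum
Heavy smokers: the gum 1497/3564 = 42.0%, counseling alone 27/98 = 27.6% → the gum
Overall: the gum 1641/3777 = 43.4%, counseling alone 1004/1849 = 54.3% → counseling alone
The gum wins each dependence group but counseling alone wins overall — the comparison reverses. The gum's participants skew toward heavy smokers, which has a lower base rate.

Yes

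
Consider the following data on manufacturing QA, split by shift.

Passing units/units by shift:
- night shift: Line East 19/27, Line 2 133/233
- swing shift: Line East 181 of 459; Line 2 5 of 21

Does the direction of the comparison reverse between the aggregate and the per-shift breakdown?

Night shift: Line East 19/27 = 70.4%, Line 2 133/233 = 57.1% → Line East
Swing shift: Line East 181/459 = 39.4%, Line 2 5/21 = 23.8% → Line East
Overall: Line East 200/486 = 41.2%, Line 2 138/254 = 54.3% → Line 2
Line East wins each shift group but Line 2 wins overall — the comparison reverses. Line East's units skew toward swing shift, which has a lower base rate.

Yes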